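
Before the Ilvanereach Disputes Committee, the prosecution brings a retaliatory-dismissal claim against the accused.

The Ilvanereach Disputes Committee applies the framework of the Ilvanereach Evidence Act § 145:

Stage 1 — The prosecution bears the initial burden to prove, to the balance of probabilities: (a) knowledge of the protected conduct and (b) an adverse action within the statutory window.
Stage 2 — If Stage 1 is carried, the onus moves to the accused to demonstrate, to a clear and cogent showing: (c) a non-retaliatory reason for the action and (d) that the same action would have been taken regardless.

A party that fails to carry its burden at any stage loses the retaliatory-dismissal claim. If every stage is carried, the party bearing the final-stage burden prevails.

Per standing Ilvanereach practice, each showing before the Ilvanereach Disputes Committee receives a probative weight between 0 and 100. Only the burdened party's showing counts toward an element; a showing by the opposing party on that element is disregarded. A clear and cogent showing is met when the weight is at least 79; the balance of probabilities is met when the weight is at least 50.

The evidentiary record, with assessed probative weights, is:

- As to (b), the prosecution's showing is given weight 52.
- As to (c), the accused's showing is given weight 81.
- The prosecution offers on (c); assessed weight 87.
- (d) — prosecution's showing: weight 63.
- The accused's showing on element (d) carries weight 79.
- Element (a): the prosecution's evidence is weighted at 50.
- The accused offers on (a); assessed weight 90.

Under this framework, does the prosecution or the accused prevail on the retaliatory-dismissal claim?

Stage 1 — burden on prosecution; standard: the balance of probabilities (weight is at least 50).
    (a): 50 (accused's 90 disregarded) ≥ 50 [met]
    (b): 52 ≥ 50 [met]
  The prosecution carries Stage 1; the accused now bears the burden.
Stage 2 — burden on accused; standard: a clear and cogent showing (weight is at least 79).
    (c): 81 (prosecution's 87 disregarded) ≥ 79 [met]
    (d): 79 (prosecution's 63 disregarded) ≥ 79 [met]
  All elements met at the final stage.
All stages carried — the accused prevails.

accused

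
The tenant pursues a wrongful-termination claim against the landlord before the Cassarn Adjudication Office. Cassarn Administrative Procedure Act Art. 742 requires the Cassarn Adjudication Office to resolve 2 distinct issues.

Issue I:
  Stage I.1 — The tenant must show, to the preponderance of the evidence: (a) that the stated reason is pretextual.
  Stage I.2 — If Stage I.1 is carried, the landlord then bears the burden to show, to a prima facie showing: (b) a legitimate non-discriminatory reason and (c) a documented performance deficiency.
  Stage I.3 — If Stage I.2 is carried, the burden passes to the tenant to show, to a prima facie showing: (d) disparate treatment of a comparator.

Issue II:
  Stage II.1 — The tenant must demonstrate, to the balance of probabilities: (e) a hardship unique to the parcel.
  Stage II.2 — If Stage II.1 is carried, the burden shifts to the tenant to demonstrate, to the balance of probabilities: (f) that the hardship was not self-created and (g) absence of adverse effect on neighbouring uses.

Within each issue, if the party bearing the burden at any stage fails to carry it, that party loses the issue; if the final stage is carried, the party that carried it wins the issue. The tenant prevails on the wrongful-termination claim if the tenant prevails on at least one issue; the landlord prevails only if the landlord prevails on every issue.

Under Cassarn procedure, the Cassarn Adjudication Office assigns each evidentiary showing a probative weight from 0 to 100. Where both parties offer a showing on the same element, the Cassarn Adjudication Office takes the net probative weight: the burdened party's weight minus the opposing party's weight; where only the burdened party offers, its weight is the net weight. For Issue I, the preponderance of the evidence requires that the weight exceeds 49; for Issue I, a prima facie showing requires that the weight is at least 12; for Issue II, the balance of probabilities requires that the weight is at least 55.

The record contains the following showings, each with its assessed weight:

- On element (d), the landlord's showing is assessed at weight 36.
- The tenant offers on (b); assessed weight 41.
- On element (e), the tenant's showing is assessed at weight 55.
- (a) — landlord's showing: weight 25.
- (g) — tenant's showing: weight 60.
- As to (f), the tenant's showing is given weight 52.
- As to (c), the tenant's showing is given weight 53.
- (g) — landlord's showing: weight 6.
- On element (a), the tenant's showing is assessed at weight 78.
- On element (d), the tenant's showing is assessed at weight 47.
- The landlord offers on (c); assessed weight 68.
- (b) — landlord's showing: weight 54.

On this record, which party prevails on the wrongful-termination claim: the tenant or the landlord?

— Issue I —
At Stage I.1 the tenant must meet the preponderance of the evidence (weight exceeds 49): on (a) the weight is 78 less the opposing 25 gives net 53, which does exceed 49, so (a) meets the standard.
  Stage I.1 carried; the burden shifts to the landlord.
At Stage I.2 the landlord must meet a prima facie showing (weight is at least 12): on (b) the weight is 54 less the opposing 41 gives net 13, ≥ 12, so (b) meets the standard; on (c) the weight is 68 less the opposing 53 gives net 15, which does reach 12, so (c) meets the standard.
  Stage I.2 is satisfied; the onus moves to the tenant.
At Stage I.3 the tenant must meet a prima facie showing (weight is at least 12): on (d) the weight is 47 less the opposing 36 gives net 11, < 12, so (d) does not meet the standard.
  Stage I.3 not carried; the tenant fails its burden.
So the landlord prevails on this issue.
— Issue II —
Stage II.1 — burden on tenant; standard: the balance of probabilities (weight is at least 55).
    (e): 55 ≥ 55 [met]
  All elements met. The tenant retains the burden for Stage II.2.
Stage II.2 — burden on tenant; standard: the balance of probabilities (weight is at least 55).
    (f): 52 < 55 [not met]
    (g): 60 − 6 = 54 < 55 [not met]
  Stage II.2 not carried; the tenant fails its burden.
The analysis ends at Stage II.2; the landlord prevails on this issue.
Per-issue: Issue I → landlord; Issue II → landlord. The tenant must prevail on at least one issue; overall, the landlord prevails.

landlord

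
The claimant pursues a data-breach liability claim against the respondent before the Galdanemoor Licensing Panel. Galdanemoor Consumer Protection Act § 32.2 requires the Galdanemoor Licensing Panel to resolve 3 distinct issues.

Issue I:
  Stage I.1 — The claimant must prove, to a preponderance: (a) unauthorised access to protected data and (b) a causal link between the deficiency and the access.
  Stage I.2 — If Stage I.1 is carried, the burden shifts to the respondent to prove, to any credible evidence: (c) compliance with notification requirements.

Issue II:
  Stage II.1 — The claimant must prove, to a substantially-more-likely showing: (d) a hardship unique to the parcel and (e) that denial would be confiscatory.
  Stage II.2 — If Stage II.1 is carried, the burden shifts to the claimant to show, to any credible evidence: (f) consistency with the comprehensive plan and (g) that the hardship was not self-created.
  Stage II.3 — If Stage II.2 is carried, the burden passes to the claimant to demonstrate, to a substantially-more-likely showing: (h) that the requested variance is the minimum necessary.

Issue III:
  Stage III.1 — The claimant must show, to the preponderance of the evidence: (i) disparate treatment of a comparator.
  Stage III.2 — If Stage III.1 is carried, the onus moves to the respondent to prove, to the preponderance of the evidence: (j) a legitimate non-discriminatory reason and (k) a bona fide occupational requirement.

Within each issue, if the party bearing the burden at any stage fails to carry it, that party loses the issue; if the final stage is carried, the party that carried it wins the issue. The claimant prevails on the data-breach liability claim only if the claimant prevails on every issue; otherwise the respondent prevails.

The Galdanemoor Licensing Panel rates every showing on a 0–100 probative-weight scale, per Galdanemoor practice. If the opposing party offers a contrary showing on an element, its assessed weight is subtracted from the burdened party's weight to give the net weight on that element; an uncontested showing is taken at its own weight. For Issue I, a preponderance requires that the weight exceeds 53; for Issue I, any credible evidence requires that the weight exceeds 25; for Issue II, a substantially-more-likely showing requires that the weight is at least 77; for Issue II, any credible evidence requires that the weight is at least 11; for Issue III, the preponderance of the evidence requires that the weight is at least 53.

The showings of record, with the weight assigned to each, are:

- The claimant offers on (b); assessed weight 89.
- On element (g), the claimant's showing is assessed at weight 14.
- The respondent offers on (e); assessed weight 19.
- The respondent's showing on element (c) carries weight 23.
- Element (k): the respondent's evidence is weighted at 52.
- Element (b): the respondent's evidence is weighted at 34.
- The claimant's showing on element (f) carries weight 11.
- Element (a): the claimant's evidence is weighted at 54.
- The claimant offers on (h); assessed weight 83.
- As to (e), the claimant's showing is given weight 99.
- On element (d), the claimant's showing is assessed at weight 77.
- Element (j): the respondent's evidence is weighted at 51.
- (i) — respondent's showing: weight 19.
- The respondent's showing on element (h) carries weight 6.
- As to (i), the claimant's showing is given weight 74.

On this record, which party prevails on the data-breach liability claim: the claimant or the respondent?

claimant

— Issue I —
At Stage I.1 the claimant must meet a preponderance (weight exceeds 53): on (a) the weight is 54, > 53, so (a) meets the standard; on (b) the weight is 89 less the opposing 34 gives net 55, > 53, so (b) meets the standard.
  All elements met. The burden passes to the respondent.
At Stage I.2 the respondent must meet any credible evidence (weight exceeds 25): on (c) the weight is 23, ≤ 25, so (c) does not meet the standard.
  The respondent does not carry Stage I.2.
So the claimant prevails on this issue.
— Issue II —
Stage II.1 — burden on claimant; standard: a substantially-more-likely showing (weight is at least 77).
    (d): 77 ≥ 77 [met]
    (e): 99 − 19 = 80 ≥ 77 [met]
  Stage II.1 carried; the burden remains with the claimant.
Stage II.2 — burden on claimant; standard: any credible evidence (weight is at least 11).
    (f): 11 ≥ 11 [met]
    (g): 14 ≥ 11 [met]
  All elements met. The claimant retains the burden for Stage II.3.
Stage II.3 — burden on claimant; standard: a substantially-more-likely showing (weight is at least 77).
    (h): 83 − 6 = 77 ≥ 77 [met]
  Stage II.3 carried; the final stage is satisfied.
All stages carried — the claimant prevails on this issue.
— Issue III —
At Stage III.1 the claimant must meet the preponderance of the evidence (weight is at least 53): on (i) the weight is 74 less the opposing 19 gives net 55, ≥ 53, so (i) meets the standard.
  All elements met. The burden passes to the respondent.
At Stage III.2 the respondent must meet the preponderance of the evidence (weight is at least 53): on (j) the weight is 51, < 53, so (j) does not meet the standard; on (k) the weight is 52, < 53, so (k) does not meet the standard.
  The respondent does not carry Stage III.2.
The analysis ends at Stage III.2; the claimant prevails on this issue.
Per-issue: Issue I → claimant; Issue II → claimant; Issue III → claimant. The claimant must prevail on every issue; overall, the claimant prevails.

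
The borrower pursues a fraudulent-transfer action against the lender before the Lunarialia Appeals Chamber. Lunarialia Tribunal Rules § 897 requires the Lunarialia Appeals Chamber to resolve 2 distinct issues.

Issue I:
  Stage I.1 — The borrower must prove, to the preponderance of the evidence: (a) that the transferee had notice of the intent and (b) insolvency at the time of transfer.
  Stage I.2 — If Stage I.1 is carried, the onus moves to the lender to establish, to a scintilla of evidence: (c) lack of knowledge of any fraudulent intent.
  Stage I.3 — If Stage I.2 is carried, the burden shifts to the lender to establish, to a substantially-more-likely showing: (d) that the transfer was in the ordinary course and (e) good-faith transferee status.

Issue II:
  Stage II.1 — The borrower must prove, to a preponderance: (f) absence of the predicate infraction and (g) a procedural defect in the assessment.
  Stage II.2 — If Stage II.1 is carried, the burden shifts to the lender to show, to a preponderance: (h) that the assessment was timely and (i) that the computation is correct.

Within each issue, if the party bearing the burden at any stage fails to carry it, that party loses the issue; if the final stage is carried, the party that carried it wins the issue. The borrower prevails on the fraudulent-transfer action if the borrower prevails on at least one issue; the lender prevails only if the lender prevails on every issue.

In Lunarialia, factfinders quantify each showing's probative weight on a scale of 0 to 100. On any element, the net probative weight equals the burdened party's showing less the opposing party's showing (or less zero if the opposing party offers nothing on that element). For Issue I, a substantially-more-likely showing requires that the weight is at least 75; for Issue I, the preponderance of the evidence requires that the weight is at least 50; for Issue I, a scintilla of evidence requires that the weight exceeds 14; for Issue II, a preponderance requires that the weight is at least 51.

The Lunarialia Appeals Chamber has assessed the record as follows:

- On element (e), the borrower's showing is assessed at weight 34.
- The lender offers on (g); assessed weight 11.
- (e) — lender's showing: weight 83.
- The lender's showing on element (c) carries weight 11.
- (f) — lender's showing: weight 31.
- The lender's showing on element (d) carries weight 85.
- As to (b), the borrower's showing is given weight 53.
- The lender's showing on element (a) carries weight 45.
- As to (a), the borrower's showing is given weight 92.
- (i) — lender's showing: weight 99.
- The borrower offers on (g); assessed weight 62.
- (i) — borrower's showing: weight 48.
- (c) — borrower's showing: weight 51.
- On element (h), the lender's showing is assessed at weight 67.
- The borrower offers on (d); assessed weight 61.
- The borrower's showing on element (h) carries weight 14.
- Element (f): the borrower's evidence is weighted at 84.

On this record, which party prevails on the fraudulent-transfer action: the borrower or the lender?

— Issue I —
At Stage I.1 the borrower must meet the preponderance of the evidence (weight is at least 50): on (a) the weight is 92 less the opposing 45 gives net 47, < 50, so (a) does not meet the standard; on (b) the weight is 53, which does reach 50, so (b) meets the standard.
  The borrower does not carry Stage I.1.
The analysis ends at Stage I.1; the lender prevails on this issue.
— Issue II —
At Stage II.1 the borrower must meet a preponderance (weight is at least 51): on (f) the weight is 84 less the opposing 31 gives net 53, ≥ 51, so (f) meets the standard; on (g) the weight is 62 less the opposing 11 gives net 51, which does reach 51, so (g) meets the standard.
  The borrower carries Stage II.1; the lender now bears the burden.
At Stage II.2 the lender must meet a preponderance (weight is at least 51): on (h) the weight is 67 less the opposing 14 gives net 53, ≥ 51, so (h) meets the standard; on (i) the weight is 99 less the opposing 48 gives net 51, ≥ 51, so (i) meets the standard.
  All elements met at the final stage.
With every stage satisfied, the lender prevails on this issue.
Per-issue: Issue I → lender; Issue II → lender. The borrower must prevail on at least one issue; overall, the lender prevails.

lender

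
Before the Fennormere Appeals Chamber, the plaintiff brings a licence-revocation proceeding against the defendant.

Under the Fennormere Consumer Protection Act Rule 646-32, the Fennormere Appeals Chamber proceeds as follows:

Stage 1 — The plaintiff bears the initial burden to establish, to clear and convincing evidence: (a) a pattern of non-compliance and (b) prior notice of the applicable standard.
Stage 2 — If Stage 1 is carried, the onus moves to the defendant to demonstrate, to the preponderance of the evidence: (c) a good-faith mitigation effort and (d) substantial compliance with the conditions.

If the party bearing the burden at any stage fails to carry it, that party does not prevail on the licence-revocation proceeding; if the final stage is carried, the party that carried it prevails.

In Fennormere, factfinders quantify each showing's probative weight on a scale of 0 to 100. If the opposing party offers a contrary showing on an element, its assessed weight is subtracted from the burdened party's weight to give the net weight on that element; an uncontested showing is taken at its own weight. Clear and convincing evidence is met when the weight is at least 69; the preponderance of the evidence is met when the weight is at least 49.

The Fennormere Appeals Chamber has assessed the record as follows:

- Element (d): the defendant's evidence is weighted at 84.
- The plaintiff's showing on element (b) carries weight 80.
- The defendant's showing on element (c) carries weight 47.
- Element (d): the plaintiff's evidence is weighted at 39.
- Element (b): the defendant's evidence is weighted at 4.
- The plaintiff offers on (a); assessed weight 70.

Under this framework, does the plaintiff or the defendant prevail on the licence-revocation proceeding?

plaintiff

Stage 1 — burden on plaintiff; standard: clear and convincing evidence (weight is at least 69).
    (a): 70 ≥ 69 [met]
    (b): 80 − 4 = 76 ≥ 69 [met]
  The plaintiff carries Stage 1; the defendant now bears the burden.
Stage 2 — burden on defendant; standard: the preponderance of the evidence (weight is at least 49).
    (c): 47 < 49 [not met]
    (d): 84 − 39 = 45 < 49 [not met]
  Stage 2 not carried; the defendant fails its burden.
So the plaintiff prevails.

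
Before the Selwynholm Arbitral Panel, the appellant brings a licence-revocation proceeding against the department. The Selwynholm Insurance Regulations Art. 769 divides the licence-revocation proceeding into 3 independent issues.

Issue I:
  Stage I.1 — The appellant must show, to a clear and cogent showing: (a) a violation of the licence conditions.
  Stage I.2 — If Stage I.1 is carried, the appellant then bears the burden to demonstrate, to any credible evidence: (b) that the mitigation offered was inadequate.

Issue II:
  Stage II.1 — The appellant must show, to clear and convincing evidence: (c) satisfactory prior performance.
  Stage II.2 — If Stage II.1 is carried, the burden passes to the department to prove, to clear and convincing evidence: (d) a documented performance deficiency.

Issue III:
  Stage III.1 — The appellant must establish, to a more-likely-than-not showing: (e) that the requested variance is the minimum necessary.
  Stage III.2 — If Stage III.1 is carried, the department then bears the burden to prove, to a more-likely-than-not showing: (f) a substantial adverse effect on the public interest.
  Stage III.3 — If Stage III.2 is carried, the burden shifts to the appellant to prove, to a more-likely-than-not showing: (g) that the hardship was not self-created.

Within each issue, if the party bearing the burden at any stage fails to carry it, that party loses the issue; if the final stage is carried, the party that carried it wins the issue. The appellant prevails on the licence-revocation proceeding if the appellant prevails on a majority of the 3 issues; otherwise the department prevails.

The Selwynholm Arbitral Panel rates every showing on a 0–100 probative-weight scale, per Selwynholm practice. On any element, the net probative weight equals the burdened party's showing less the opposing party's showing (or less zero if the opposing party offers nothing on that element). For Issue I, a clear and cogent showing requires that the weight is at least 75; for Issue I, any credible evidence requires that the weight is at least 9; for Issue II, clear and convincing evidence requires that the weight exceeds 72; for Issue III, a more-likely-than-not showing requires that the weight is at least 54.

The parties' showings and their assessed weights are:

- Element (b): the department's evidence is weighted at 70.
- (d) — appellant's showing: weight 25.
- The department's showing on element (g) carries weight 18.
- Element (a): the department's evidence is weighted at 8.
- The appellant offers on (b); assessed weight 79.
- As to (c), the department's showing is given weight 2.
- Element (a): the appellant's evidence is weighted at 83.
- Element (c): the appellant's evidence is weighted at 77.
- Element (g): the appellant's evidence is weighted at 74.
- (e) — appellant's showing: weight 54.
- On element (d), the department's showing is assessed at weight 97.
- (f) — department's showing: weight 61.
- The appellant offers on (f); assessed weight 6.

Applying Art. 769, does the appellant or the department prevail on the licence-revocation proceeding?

appellant

— Issue I —
Stage I.1 — burden on appellant; standard: a clear and cogent showing (weight is at least 75).
    (a): 83 − 8 = 75 ≥ 75 [met]
  All elements met. The appellant retains the burden for Stage I.2.
Stage I.2 — burden on appellant; standard: any credible evidence (weight is at least 9).
    (b): 79 − 70 = 9 ≥ 9 [met]
  The appellant carries the last stage.
All stages carried — the appellant prevails on this issue.
— Issue II —
Stage II.1 (appellant, clear and convincing evidence, weight exceeds 72): (c) net 77−2=75 > 72 — meets.
  All elements met. The burden passes to the department.
Stage II.2 (department, clear and convincing evidence, weight exceeds 72): (d) net 97−25=72 ≤ 72 — fails.
  Stage II.2 not carried; the department fails its burden.
The analysis ends at Stage II.2; the appellant prevails on this issue.
— Issue III —
Stage III.1 — burden on appellant; standard: a more-likely-than-not showing (weight is at least 54).
    (e): 54 ≥ 54 [met]
  Stage III.1 is satisfied; the onus moves to the department.
Stage III.2 — burden on department; standard: a more-likely-than-not showing (weight is at least 54).
    (f): 61 − 6 = 55 ≥ 54 [met]
  Stage III.2 is satisfied; the onus moves to the appellant.
Stage III.3 — burden on appellant; standard: a more-likely-than-not showing (weight is at least 54).
    (g): 74 − 18 = 56 ≥ 54 [met]
  Stage III.3 carried; the final stage is satisfied.
With every stage satisfied, the appellant prevails on this issue.
Per-issue: Issue I → appellant; Issue II → appellant; Issue III → appellant. The appellant must prevail on a majority of issues; overall, the appellant prevails.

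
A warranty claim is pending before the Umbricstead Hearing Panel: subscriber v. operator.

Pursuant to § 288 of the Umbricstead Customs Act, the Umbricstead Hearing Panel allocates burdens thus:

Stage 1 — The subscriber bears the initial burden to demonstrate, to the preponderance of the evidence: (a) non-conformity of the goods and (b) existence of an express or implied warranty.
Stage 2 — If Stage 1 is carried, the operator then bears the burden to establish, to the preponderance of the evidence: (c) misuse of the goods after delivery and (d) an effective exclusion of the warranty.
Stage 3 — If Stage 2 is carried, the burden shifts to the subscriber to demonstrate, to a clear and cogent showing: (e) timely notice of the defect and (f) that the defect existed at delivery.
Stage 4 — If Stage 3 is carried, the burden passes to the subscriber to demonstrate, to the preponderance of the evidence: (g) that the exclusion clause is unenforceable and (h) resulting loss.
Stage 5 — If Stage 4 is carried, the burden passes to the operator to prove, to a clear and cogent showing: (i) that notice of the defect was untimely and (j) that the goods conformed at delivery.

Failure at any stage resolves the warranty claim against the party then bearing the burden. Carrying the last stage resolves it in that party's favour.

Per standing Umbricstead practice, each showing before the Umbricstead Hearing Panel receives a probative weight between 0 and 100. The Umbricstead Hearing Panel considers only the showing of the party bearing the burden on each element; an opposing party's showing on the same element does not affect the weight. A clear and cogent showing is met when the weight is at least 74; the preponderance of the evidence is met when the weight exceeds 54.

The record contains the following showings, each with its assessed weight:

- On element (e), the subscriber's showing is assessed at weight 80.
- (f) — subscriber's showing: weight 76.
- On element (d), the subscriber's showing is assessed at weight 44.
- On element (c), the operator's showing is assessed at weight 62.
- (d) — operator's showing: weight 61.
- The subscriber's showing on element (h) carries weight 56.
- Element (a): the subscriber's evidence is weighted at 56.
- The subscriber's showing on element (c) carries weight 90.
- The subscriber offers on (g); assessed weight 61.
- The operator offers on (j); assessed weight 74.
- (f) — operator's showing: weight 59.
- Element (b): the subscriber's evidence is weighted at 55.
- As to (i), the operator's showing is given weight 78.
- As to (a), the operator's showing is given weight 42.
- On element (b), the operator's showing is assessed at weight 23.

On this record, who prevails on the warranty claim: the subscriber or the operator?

operator

Stage 1 — burden on subscriber; standard: the preponderance of the evidence (weight exceeds 54).
    (a): 56 (operator's 42 disregarded) > 54 [met]
    (b): 55 (operator's 23 disregarded) > 54 [met]
  Stage 1 carried; the burden shifts to the operator.
Stage 2 — burden on operator; standard: the preponderance of the evidence (weight exceeds 54).
    (c): 62 (subscriber's 90 disregarded) > 54 [met]
    (d): 61 (subscriber's 44 disregarded) > 54 [met]
  The operator carries Stage 2; the subscriber now bears the burden.
Stage 3 — burden on subscriber; standard: a clear and cogent showing (weight is at least 74).
    (e): 80 ≥ 74 [met]
    (f): 76 (operator's 59 disregarded) ≥ 74 [met]
  All elements met. The subscriber retains the burden for Stage 4.
Stage 4 — burden on subscriber; standard: the preponderance of the evidence (weight exceeds 54).
    (g): 61 > 54 [met]
    (h): 56 > 54 [met]
  Stage 4 is satisfied; the onus moves to the operator.
Stage 5 — burden on operator; standard: a clear and cogent showing (weight is at least 74).
    (i): 78 ≥ 74 [met]
    (j): 74 ≥ 74 [met]
  The operator carries the last stage.
Every stage carried; the operator prevails.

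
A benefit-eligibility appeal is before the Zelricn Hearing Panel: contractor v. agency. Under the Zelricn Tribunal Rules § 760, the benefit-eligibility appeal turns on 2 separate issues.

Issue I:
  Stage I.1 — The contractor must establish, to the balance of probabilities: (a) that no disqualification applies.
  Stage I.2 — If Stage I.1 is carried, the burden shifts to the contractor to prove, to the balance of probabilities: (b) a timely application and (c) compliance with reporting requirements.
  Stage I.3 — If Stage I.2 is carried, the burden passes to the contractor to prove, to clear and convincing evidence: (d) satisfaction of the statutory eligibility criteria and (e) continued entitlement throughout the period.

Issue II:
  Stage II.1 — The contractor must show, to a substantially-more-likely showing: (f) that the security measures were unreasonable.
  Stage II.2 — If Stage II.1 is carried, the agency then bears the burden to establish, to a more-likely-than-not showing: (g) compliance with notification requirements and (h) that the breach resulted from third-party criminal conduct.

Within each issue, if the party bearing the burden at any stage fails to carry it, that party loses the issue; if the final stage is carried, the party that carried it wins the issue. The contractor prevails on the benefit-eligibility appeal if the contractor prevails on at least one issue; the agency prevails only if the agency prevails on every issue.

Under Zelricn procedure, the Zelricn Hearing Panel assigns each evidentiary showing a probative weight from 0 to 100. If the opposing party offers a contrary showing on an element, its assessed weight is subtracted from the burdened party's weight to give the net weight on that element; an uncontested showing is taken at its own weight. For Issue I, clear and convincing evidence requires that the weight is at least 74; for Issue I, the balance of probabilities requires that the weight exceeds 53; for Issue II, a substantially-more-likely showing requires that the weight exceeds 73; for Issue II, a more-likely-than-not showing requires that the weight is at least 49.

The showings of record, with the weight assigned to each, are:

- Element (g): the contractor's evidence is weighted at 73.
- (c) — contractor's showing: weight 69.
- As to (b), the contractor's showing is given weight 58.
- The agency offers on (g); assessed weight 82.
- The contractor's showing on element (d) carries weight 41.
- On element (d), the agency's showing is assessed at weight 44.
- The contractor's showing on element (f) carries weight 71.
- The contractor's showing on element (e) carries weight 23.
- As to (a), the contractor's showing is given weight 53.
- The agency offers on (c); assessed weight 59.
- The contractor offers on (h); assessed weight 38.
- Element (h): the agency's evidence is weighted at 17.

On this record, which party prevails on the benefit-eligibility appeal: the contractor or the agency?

— Issue I —
Stage I.1 — burden on contractor; standard: the balance of probabilities (weight exceeds 53).
    (a): 53 ≤ 53 [not met]
  Stage I.1 not carried; the contractor fails its burden.
The analysis ends at Stage I.1; the agency prevails on this issue.
— Issue II —
Stage II.1 (contractor, a substantially-more-likely showing, weight exceeds 73): (f) 71 ≤ 73 — fails.
  The contractor does not carry Stage II.1.
The analysis ends at Stage II.1; the agency prevails on this issue.
Per-issue: Issue I → agency; Issue II → agency. The contractor must prevail on at least one issue; overall, the agency prevails.

agency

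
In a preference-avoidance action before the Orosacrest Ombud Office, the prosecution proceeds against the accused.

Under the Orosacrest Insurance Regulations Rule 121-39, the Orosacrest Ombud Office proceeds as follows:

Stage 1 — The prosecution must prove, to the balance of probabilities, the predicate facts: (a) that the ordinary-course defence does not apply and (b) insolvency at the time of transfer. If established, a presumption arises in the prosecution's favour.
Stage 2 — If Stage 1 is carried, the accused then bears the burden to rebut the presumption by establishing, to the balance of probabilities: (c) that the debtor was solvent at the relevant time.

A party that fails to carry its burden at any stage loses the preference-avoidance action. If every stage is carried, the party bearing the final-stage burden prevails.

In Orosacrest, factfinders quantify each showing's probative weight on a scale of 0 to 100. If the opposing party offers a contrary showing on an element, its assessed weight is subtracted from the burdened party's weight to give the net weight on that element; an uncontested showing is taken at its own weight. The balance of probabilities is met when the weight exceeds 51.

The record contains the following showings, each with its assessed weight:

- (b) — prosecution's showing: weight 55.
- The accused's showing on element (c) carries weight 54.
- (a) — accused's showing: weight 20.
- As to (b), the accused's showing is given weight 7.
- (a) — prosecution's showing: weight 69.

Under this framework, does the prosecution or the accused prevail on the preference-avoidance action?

At Stage 1 the prosecution must meet the balance of probabilities (weight exceeds 51): on (a) the weight is 69 less the opposing 20 gives net 49, which does not exceed 51, so (a) does not meet the standard; on (b) the weight is 55 less the opposing 7 gives net 48, ≤ 51, so (b) does not meet the standard.
  Not every element is met, so the prosecution fails to carry Stage 1.
The accused prevails.

accused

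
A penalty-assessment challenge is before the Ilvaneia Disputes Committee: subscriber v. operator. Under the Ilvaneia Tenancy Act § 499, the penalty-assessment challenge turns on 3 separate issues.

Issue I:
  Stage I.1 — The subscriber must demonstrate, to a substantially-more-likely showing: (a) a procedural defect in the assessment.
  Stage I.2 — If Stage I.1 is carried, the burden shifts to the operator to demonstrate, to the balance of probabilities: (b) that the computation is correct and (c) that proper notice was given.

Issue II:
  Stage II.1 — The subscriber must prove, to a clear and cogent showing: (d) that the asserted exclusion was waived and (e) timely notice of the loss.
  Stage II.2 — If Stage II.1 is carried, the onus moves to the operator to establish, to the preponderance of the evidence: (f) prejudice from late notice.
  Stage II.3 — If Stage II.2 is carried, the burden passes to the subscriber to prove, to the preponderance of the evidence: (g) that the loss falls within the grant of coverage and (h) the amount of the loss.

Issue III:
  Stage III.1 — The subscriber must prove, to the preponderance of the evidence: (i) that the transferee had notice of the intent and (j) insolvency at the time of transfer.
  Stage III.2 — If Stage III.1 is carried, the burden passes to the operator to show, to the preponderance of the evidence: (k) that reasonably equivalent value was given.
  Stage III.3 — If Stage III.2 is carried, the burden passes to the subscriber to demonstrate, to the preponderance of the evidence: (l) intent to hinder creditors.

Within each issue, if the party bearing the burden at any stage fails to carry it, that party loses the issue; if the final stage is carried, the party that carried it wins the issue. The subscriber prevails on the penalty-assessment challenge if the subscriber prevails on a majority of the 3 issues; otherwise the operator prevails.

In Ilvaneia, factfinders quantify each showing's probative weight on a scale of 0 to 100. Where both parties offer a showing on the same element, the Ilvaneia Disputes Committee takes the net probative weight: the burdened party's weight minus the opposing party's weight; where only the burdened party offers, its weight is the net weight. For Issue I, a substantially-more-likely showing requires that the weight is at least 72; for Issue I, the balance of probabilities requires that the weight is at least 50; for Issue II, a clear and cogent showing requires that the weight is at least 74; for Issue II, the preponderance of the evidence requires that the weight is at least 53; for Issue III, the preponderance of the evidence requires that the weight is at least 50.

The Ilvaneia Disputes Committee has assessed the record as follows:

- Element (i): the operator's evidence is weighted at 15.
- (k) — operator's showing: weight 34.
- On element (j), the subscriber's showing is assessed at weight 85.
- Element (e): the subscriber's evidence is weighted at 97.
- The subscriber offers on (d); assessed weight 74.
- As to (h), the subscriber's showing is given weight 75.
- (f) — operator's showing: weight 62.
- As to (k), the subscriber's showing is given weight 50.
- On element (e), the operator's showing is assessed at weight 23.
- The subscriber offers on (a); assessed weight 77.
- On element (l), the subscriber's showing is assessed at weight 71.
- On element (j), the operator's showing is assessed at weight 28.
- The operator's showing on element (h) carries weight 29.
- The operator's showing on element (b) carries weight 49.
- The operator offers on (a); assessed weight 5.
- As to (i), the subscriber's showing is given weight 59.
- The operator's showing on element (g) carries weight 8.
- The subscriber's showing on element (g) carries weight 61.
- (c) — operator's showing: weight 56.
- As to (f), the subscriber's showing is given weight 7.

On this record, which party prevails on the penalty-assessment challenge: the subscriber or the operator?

— Issue I —
Stage I.1 — burden on subscriber; standard: a substantially-more-likely showing (weight is at least 72).
    (a): 77 − 5 = 72 ≥ 72 [met]
  Stage I.1 is satisfied; the onus moves to the operator.
Stage I.2 — burden on operator; standard: the balance of probabilities (weight is at least 50).
    (b): 49 < 50 [not met]
    (c): 56 ≥ 50 [met]
  Stage I.2 not carried; the operator fails its burden.
The subscriber prevails on this issue.
— Issue II —
Stage II.1 — burden on subscriber; standard: a clear and cogent showing (weight is at least 74).
    (d): 74 ≥ 74 [met]
    (e): 97 − 23 = 74 ≥ 74 [met]
  Stage II.1 carried; the burden shifts to the operator.
Stage II.2 — burden on operator; standard: the preponderance of the evidence (weight is at least 53).
    (f): 62 − 7 = 55 ≥ 53 [met]
  Stage II.2 carried; the burden shifts to the subscriber.
Stage II.3 — burden on subscriber; standard: the preponderance of the evidence (weight is at least 53).
    (g): 61 − 8 = 53 ≥ 53 [met]
    (h): 75 − 29 = 46 < 53 [not met]
  Stage II.3 not carried; the subscriber fails its burden.
So the operator prevails on this issue.
— Issue III —
Stage III.1 — burden on subscriber; standard: the preponderance of the evidence (weight is at least 50).
    (i): 59 − 15 = 44 < 50 [not met]
    (j): 85 − 28 = 57 ≥ 50 [met]
  The subscriber does not carry Stage III.1.
So the operator prevails on this issue.
Per-issue: Issue I → subscriber; Issue II → operator; Issue III → operator. The subscriber must prevail on a majority of issues; overall, the operator prevails.

operator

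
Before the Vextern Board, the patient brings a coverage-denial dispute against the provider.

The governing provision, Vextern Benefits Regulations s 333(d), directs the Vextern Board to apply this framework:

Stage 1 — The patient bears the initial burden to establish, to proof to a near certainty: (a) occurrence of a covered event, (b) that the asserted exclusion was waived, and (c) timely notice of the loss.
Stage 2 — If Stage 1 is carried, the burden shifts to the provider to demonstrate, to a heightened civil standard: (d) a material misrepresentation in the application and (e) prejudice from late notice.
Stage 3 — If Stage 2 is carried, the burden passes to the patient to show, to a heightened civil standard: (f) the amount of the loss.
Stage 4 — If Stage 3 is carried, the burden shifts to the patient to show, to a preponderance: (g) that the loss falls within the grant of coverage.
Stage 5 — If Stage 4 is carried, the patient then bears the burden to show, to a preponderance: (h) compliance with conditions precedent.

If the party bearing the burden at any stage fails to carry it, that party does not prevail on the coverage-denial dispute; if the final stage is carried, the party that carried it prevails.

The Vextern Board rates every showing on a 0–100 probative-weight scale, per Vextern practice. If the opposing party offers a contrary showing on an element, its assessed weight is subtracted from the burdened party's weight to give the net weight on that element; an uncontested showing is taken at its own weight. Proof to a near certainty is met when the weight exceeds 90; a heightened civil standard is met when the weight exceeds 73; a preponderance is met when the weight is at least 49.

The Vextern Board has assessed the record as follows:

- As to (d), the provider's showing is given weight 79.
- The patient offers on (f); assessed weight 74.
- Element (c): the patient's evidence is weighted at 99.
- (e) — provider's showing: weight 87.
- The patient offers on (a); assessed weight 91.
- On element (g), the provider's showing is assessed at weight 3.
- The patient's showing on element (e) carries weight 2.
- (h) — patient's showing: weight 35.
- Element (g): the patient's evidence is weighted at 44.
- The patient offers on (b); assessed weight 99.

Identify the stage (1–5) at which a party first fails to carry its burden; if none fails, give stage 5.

stage 4

At Stage 1 the patient must meet proof to a near certainty (weight exceeds 90): on (a) the weight is 91, which does exceed 90, so (a) meets the standard; on (b) the weight is 99, > 90, so (b) meets the standard; on (c) the weight is 99, which does exceed 90, so (c) meets the standard.
  All elements met. The burden passes to the provider.
At Stage 2 the provider must meet a heightened civil standard (weight exceeds 73): on (d) the weight is 79, > 73, so (d) meets the standard; on (e) the weight is 87 less the opposing 2 gives net 85, > 73, so (e) meets the standard.
  All elements met. The burden passes to the patient.
At Stage 3 the patient must meet a heightened civil standard (weight exceeds 73): on (f) the weight is 74, which does exceed 73, so (f) meets the standard.
  Stage 3 carried; the burden remains with the patient.
At Stage 4 the patient must meet a preponderance (weight is at least 49): on (g) the weight is 44 less the opposing 3 gives net 41, < 49, so (g) does not meet the standard.
  Stage 4 not carried; the patient fails its burden.
So the provider prevails.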